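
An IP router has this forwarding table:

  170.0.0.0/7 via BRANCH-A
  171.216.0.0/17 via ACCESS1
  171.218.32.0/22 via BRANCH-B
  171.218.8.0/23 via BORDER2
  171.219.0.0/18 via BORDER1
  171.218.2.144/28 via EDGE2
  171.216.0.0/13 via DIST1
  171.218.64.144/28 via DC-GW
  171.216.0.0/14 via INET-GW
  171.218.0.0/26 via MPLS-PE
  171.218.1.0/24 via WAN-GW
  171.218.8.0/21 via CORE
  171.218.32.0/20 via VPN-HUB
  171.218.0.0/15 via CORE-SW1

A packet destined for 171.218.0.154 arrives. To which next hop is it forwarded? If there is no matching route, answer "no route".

Routes whose prefix contains 171.218.0.154:
  170.0.0.0/7 (170.0.0.0 - 171.255.255.255) -> BRANCH-A
  171.216.0.0/13 (171.216.0.0 - 171.223.255.255) -> DIST1
  171.216.0.0/14 (171.216.0.0 - 171.219.255.255) -> INET-GW
  171.218.0.0/15 (171.218.0.0 - 171.219.255.255) -> CORE-SW1
More-specific entries that do NOT match:
  171.218.2.144/28 (171.218.2.144 - 171.218.2.159) does not contain 171.218.0.154
  171.218.64.144/28 (171.218.64.144 - 171.218.64.159) does not contain 171.218.0.154
  171.218.0.0/26 (171.218.0.0 - 171.218.0.63) does not contain 171.218.0.154
  171.218.1.0/24 (171.218.1.0 - 171.218.1.255) does not contain 171.218.0.154
  171.218.8.0/23 (171.218.8.0 - 171.218.9.255) does not contain 171.218.0.154
  171.218.32.0/22 (171.218.32.0 - 171.218.35.255) does not contain 171.218.0.154
  171.218.8.0/21 (171.218.8.0 - 171.218.15.255) does not contain 171.218.0.154
  171.218.32.0/20 (171.218.32.0 - 171.218.47.255) does not contain 171.218.0.154
  171.219.0.0/18 (171.219.0.0 - 171.219.63.255) does not contain 171.218.0.154
  171.216.0.0/17 (171.216.0.0 - 171.216.127.255) does not contain 171.218.0.154
Longest matching prefix is /15 -> next hop CORE-SW1.

CORE-SW1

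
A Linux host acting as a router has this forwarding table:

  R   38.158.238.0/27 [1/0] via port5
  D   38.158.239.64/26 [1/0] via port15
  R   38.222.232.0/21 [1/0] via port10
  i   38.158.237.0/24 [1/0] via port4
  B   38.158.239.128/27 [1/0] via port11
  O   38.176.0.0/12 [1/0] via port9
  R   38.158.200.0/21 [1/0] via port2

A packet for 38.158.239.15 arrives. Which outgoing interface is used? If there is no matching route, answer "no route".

No entry's prefix contains 38.158.239.15; there is no default route.

no route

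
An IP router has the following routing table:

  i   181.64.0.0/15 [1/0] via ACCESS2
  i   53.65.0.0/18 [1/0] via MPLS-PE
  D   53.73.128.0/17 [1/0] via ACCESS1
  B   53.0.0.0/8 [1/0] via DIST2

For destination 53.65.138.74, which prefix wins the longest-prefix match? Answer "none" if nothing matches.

53.0.0.0/8

Entries matching 53.65.138.74:
  53.0.0.0/8 (53.0.0.0 - 53.255.255.255)
Most specific is 53.0.0.0/8.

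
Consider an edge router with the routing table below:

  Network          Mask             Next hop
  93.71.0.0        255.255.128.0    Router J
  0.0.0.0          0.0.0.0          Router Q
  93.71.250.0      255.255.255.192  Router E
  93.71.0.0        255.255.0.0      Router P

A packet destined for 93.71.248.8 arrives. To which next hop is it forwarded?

Router P

Routes whose prefix contains 93.71.248.8:
  0.0.0.0/0 (default, matches everything) -> Router Q
  93.71.0.0/16 (93.71.0.0 - 93.71.255.255) -> Router P
More-specific entries that do NOT match:
  93.71.250.0/26 (93.71.250.0 - 93.71.250.63) does not contain 93.71.248.8
  93.71.0.0/17 (93.71.0.0 - 93.71.127.255) does not contain 93.71.248.8
Longest matching prefix is /16 -> next hop Router P.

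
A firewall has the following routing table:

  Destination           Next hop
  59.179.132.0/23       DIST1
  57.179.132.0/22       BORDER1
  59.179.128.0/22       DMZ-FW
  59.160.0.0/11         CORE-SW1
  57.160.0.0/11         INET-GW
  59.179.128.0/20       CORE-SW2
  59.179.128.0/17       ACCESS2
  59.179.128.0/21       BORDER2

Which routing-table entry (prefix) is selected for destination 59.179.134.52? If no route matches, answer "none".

59.179.128.0/21

Entries matching 59.179.134.52:
  59.160.0.0/11 (59.160.0.0 - 59.191.255.255)
  59.179.128.0/17 (59.179.128.0 - 59.179.255.255)
  59.179.128.0/20 (59.179.128.0 - 59.179.143.255)
  59.179.128.0/21 (59.179.128.0 - 59.179.135.255)
Most specific is 59.179.128.0/21.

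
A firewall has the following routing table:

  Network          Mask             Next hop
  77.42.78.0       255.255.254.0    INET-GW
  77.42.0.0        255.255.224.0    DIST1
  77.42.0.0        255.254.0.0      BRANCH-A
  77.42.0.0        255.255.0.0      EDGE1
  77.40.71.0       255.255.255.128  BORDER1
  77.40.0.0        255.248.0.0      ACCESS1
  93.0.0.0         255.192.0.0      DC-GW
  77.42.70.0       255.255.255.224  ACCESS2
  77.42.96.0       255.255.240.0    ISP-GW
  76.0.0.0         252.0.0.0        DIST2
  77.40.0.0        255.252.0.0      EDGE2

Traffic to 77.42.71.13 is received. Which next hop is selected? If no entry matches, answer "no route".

Routes whose prefix contains 77.42.71.13:
  76.0.0.0/6 (76.0.0.0 - 79.255.255.255) -> DIST2
  77.40.0.0/13 (77.40.0.0 - 77.47.255.255) -> ACCESS1
  77.40.0.0/14 (77.40.0.0 - 77.43.255.255) -> EDGE2
  77.42.0.0/15 (77.42.0.0 - 77.43.255.255) -> BRANCH-A
  77.42.0.0/16 (77.42.0.0 - 77.42.255.255) -> EDGE1
More-specific entries that do NOT match:
  77.42.70.0/27 (77.42.70.0 - 77.42.70.31) does not contain 77.42.71.13
  77.40.71.0/25 (77.40.71.0 - 77.40.71.127) does not contain 77.42.71.13
  77.42.78.0/23 (77.42.78.0 - 77.42.79.255) does not contain 77.42.71.13
  77.42.96.0/20 (77.42.96.0 - 77.42.111.255) does not contain 77.42.71.13
  77.42.0.0/19 (77.42.0.0 - 77.42.31.255) does not contain 77.42.71.13
Longest matching prefix is /16 -> next hop EDGE1.

EDGE1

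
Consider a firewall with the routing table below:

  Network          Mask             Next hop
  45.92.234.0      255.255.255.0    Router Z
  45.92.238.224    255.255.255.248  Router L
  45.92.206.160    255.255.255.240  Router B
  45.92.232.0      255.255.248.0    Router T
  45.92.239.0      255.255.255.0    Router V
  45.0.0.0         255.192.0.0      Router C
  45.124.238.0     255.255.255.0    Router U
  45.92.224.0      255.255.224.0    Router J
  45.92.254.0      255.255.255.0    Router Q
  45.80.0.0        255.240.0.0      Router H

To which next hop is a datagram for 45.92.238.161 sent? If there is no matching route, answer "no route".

Router T

Routes whose prefix contains 45.92.238.161:
  45.80.0.0/12 (45.80.0.0 - 45.95.255.255) -> Router H
  45.92.224.0/19 (45.92.224.0 - 45.92.255.255) -> Router J
  45.92.232.0/21 (45.92.232.0 - 45.92.239.255) -> Router T
More-specific entries that do NOT match:
  45.92.238.224/29 (45.92.238.224 - 45.92.238.231) does not contain 45.92.238.161
  45.92.206.160/28 (45.92.206.160 - 45.92.206.175) does not contain 45.92.238.161
  45.92.234.0/24 (45.92.234.0 - 45.92.234.255) does not contain 45.92.238.161
  45.92.239.0/24 (45.92.239.0 - 45.92.239.255) does not contain 45.92.238.161
  45.124.238.0/24 (45.124.238.0 - 45.124.238.255) does not contain 45.92.238.161
  45.92.254.0/24 (45.92.254.0 - 45.92.254.255) does not contain 45.92.238.161
Longest matching prefix is /21 -> next hop Router T.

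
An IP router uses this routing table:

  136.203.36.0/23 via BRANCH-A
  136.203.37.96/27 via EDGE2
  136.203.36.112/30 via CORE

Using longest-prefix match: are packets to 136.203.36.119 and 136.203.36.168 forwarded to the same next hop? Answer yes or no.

136.203.36.119: longest match 136.203.36.0/23 -> BRANCH-A
136.203.36.168: longest match 136.203.36.0/23 -> BRANCH-A

yes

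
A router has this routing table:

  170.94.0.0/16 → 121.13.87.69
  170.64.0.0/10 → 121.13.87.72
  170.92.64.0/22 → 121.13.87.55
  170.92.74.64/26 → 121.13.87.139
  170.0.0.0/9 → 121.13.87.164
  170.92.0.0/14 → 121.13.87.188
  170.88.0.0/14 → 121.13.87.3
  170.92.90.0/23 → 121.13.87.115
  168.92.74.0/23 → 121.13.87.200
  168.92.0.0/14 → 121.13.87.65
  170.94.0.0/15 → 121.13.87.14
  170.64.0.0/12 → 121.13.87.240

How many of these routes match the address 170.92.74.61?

Prefixes containing 170.92.74.61:
  170.0.0.0/9 (170.0.0.0 - 170.127.255.255)
  170.64.0.0/10 (170.64.0.0 - 170.127.255.255)
  170.92.0.0/14 (170.92.0.0 - 170.95.255.255)
Total matching entries: 3.

3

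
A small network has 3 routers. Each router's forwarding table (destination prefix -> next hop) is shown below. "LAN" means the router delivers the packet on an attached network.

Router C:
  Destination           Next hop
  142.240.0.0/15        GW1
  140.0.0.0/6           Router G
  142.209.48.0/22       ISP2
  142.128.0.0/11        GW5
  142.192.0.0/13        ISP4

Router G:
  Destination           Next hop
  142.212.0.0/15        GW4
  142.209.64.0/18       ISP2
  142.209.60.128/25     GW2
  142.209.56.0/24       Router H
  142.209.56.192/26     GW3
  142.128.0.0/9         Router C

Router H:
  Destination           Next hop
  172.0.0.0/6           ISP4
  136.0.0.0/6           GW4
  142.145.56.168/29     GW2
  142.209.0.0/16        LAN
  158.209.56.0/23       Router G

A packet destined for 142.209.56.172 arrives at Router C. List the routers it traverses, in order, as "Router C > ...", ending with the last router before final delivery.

At Router C: longest match for 142.209.56.172 is 140.0.0.0/6 -> Router G
At Router G: longest match for 142.209.56.172 is 142.209.56.0/24 -> Router H
At Router H: longest match for 142.209.56.172 is 142.209.0.0/16 -> LAN

Router C > Router G > Router H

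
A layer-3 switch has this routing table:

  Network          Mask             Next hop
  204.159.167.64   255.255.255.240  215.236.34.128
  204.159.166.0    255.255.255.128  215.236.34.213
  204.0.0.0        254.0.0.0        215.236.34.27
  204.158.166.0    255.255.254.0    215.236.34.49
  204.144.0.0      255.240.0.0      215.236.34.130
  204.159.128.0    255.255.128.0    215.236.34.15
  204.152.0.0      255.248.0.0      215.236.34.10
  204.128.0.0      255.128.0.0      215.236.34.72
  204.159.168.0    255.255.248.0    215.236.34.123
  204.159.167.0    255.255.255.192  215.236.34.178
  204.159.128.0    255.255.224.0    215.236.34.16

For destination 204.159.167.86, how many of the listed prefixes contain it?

Prefixes containing 204.159.167.86:
  204.0.0.0/7 (204.0.0.0 - 205.255.255.255)
  204.128.0.0/9 (204.128.0.0 - 204.255.255.255)
  204.144.0.0/12 (204.144.0.0 - 204.159.255.255)
  204.152.0.0/13 (204.152.0.0 - 204.159.255.255)
  204.159.128.0/17 (204.159.128.0 - 204.159.255.255)
Total matching entries: 5.

5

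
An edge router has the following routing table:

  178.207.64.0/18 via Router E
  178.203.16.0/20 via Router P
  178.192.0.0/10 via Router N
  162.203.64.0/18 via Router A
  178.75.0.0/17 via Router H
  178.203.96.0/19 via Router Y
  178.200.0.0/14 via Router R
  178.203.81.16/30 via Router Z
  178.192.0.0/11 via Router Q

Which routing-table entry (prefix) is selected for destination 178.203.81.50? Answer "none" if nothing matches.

Entries matching 178.203.81.50:
  178.192.0.0/10 (178.192.0.0 - 178.255.255.255)
  178.192.0.0/11 (178.192.0.0 - 178.223.255.255)
  178.200.0.0/14 (178.200.0.0 - 178.203.255.255)
Most specific is 178.200.0.0/14.

178.200.0.0/14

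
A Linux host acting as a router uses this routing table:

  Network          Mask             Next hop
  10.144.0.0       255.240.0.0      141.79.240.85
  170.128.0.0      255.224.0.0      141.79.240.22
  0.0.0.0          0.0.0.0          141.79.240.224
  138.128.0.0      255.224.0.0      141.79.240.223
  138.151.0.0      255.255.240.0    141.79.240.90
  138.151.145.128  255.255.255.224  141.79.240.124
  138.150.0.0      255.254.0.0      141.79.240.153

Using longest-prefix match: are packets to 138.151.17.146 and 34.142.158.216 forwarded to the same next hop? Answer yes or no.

no

138.151.17.146: longest match 138.150.0.0/15 -> 141.79.240.153
34.142.158.216: longest match 0.0.0.0/0 -> 141.79.240.224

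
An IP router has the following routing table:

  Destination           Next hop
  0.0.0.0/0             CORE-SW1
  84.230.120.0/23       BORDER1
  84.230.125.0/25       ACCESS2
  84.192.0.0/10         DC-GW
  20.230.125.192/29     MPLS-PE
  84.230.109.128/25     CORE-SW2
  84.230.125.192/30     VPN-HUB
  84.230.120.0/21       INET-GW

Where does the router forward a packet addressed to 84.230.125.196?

Routes whose prefix contains 84.230.125.196:
  0.0.0.0/0 (default, matches everything) -> CORE-SW1
  84.192.0.0/10 (84.192.0.0 - 84.255.255.255) -> DC-GW
  84.230.120.0/21 (84.230.120.0 - 84.230.127.255) -> INET-GW
More-specific entries that do NOT match:
  84.230.125.192/30 (84.230.125.192 - 84.230.125.195) does not contain 84.230.125.196
  20.230.125.192/29 (20.230.125.192 - 20.230.125.199) does not contain 84.230.125.196
  84.230.125.0/25 (84.230.125.0 - 84.230.125.127) does not contain 84.230.125.196
  84.230.109.128/25 (84.230.109.128 - 84.230.109.255) does not contain 84.230.125.196
  84.230.120.0/23 (84.230.120.0 - 84.230.121.255) does not contain 84.230.125.196
Longest matching prefix is /21 -> next hop INET-GW.

INET-GW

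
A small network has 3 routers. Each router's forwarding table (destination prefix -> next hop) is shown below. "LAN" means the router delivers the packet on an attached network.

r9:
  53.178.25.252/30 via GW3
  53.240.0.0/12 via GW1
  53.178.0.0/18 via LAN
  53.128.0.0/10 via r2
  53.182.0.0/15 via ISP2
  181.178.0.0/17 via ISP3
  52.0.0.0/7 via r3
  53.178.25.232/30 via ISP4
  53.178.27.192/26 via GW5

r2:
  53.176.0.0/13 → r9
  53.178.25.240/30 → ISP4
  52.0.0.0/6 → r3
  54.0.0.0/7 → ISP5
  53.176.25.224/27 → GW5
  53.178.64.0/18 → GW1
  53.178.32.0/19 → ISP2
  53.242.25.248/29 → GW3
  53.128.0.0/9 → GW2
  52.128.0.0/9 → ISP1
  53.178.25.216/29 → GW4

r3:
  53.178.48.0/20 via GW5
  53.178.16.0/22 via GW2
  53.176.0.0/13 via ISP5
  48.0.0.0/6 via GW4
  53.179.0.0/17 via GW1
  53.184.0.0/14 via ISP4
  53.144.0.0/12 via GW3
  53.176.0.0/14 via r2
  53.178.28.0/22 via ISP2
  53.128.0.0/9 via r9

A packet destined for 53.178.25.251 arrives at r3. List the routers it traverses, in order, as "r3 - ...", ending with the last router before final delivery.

r3 - r2 - r9

At r3: longest match for 53.178.25.251 is 53.176.0.0/14 -> r2
At r2: longest match for 53.178.25.251 is 53.176.0.0/13 -> r9
At r9: longest match for 53.178.25.251 is 53.178.0.0/18 -> LAN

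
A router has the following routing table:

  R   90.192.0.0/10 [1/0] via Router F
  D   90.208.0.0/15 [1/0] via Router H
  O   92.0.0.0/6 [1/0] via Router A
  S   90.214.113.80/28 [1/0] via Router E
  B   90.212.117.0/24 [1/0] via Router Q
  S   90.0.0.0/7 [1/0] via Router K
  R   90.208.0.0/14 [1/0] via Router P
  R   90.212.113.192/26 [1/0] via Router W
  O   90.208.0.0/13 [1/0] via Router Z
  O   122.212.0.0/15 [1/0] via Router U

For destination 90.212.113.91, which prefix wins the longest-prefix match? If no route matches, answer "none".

Entries matching 90.212.113.91:
  90.0.0.0/7 (90.0.0.0 - 91.255.255.255)
  90.192.0.0/10 (90.192.0.0 - 90.255.255.255)
  90.208.0.0/13 (90.208.0.0 - 90.215.255.255)
Most specific is 90.208.0.0/13.

90.208.0.0/13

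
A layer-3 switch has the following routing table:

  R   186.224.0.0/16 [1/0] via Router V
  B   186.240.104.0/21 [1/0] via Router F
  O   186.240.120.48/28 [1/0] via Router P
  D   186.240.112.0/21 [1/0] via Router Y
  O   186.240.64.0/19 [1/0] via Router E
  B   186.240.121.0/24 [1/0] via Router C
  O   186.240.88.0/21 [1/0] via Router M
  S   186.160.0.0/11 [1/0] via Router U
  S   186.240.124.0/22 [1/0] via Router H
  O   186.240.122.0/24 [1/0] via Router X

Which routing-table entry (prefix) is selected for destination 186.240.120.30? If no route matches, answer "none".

186.240.120.30 is outside every listed prefix and there is no default route.

none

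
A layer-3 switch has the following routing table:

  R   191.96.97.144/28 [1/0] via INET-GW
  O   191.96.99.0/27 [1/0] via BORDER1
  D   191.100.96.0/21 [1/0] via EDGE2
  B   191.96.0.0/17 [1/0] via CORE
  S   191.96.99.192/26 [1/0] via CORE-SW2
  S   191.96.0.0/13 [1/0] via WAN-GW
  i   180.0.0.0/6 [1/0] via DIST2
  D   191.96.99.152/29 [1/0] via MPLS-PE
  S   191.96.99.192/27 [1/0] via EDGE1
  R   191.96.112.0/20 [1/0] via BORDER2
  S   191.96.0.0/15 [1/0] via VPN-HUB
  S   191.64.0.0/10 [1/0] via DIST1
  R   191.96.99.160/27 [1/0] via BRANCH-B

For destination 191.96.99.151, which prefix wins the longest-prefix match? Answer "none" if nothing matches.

191.96.0.0/17

Entries matching 191.96.99.151:
  191.64.0.0/10 (191.64.0.0 - 191.127.255.255)
  191.96.0.0/13 (191.96.0.0 - 191.103.255.255)
  191.96.0.0/15 (191.96.0.0 - 191.97.255.255)
  191.96.0.0/17 (191.96.0.0 - 191.96.127.255)
Most specific is 191.96.0.0/17.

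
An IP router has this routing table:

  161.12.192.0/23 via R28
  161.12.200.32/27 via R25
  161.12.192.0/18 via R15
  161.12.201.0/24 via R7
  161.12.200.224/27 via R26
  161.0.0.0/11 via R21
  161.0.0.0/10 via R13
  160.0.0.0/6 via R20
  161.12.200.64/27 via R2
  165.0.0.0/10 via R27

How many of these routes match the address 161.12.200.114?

4

Prefixes containing 161.12.200.114:
  160.0.0.0/6 (160.0.0.0 - 163.255.255.255)
  161.0.0.0/10 (161.0.0.0 - 161.63.255.255)
  161.0.0.0/11 (161.0.0.0 - 161.31.255.255)
  161.12.192.0/18 (161.12.192.0 - 161.12.255.255)
Total matching entries: 4.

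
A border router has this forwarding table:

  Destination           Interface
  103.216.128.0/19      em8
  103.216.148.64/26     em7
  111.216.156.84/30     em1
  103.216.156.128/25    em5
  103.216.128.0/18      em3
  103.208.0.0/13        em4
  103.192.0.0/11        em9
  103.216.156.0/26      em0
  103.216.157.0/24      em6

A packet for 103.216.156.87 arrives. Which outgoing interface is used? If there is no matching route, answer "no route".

em8

Routes whose prefix contains 103.216.156.87:
  103.192.0.0/11 (103.192.0.0 - 103.223.255.255) -> em9
  103.216.128.0/18 (103.216.128.0 - 103.216.191.255) -> em3
  103.216.128.0/19 (103.216.128.0 - 103.216.159.255) -> em8
More-specific entries that do NOT match:
  111.216.156.84/30 (111.216.156.84 - 111.216.156.87) does not contain 103.216.156.87
  103.216.148.64/26 (103.216.148.64 - 103.216.148.127) does not contain 103.216.156.87
  103.216.156.0/26 (103.216.156.0 - 103.216.156.63) does not contain 103.216.156.87
  103.216.156.128/25 (103.216.156.128 - 103.216.156.255) does not contain 103.216.156.87
  103.216.157.0/24 (103.216.157.0 - 103.216.157.255) does not contain 103.216.156.87
Longest matching prefix is /19 -> interface em8.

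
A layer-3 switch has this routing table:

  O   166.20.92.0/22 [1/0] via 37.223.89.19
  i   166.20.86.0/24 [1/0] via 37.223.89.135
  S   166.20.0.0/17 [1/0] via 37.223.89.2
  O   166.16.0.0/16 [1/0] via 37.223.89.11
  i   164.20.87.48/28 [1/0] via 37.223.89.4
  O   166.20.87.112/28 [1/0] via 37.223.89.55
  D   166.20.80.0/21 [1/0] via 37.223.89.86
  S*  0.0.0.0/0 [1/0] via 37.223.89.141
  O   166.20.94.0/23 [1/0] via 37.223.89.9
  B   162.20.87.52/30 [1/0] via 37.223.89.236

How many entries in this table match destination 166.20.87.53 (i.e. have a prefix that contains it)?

Prefixes containing 166.20.87.53:
  0.0.0.0/0 (default, matches everything)
  166.20.0.0/17 (166.20.0.0 - 166.20.127.255)
  166.20.80.0/21 (166.20.80.0 - 166.20.87.255)
Total matching entries: 3.

3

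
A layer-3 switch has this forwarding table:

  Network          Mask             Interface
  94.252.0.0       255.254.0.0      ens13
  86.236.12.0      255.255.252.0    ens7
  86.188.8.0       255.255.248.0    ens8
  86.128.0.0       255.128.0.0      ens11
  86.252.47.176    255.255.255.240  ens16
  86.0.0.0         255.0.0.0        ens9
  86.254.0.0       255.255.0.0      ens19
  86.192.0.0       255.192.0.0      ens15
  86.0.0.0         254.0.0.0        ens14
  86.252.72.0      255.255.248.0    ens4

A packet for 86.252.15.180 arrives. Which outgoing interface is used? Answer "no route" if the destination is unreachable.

Routes whose prefix contains 86.252.15.180:
  86.0.0.0/7 (86.0.0.0 - 87.255.255.255) -> ens14
  86.0.0.0/8 (86.0.0.0 - 86.255.255.255) -> ens9
  86.128.0.0/9 (86.128.0.0 - 86.255.255.255) -> ens11
  86.192.0.0/10 (86.192.0.0 - 86.255.255.255) -> ens15
More-specific entries that do NOT match:
  86.252.47.176/28 (86.252.47.176 - 86.252.47.191) does not contain 86.252.15.180
  86.236.12.0/22 (86.236.12.0 - 86.236.15.255) does not contain 86.252.15.180
  86.188.8.0/21 (86.188.8.0 - 86.188.15.255) does not contain 86.252.15.180
  86.252.72.0/21 (86.252.72.0 - 86.252.79.255) does not contain 86.252.15.180
  86.254.0.0/16 (86.254.0.0 - 86.254.255.255) does not contain 86.252.15.180
  94.252.0.0/15 (94.252.0.0 - 94.253.255.255) does not contain 86.252.15.180
Longest matching prefix is /10 -> interface ens15.

ens15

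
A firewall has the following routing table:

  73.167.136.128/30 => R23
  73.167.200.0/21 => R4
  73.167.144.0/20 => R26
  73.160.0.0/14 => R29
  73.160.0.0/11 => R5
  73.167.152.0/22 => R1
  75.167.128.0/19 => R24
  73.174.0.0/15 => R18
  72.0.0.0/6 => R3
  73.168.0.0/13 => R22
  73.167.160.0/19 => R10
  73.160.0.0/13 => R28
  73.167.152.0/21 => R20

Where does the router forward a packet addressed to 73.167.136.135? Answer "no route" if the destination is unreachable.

R28

Routes whose prefix contains 73.167.136.135:
  72.0.0.0/6 (72.0.0.0 - 75.255.255.255) -> R3
  73.160.0.0/11 (73.160.0.0 - 73.191.255.255) -> R5
  73.160.0.0/13 (73.160.0.0 - 73.167.255.255) -> R28
More-specific entries that do NOT match:
  73.167.136.128/30 (73.167.136.128 - 73.167.136.131) does not contain 73.167.136.135
  73.167.152.0/22 (73.167.152.0 - 73.167.155.255) does not contain 73.167.136.135
  73.167.200.0/21 (73.167.200.0 - 73.167.207.255) does not contain 73.167.136.135
  73.167.152.0/21 (73.167.152.0 - 73.167.159.255) does not contain 73.167.136.135
  73.167.144.0/20 (73.167.144.0 - 73.167.159.255) does not contain 73.167.136.135
  75.167.128.0/19 (75.167.128.0 - 75.167.159.255) does not contain 73.167.136.135
  73.167.160.0/19 (73.167.160.0 - 73.167.191.255) does not contain 73.167.136.135
  73.174.0.0/15 (73.174.0.0 - 73.175.255.255) does not contain 73.167.136.135
  73.160.0.0/14 (73.160.0.0 - 73.163.255.255) does not contain 73.167.136.135
Longest matching prefix is /13 -> next hop R28.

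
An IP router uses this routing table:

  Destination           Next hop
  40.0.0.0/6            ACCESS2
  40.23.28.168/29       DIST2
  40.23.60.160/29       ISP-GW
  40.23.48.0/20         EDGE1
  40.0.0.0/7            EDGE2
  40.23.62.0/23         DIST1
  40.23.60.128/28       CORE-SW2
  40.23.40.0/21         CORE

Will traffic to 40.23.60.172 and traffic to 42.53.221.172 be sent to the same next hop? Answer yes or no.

no

40.23.60.172: longest match 40.23.48.0/20 -> EDGE1
42.53.221.172: longest match 40.0.0.0/6 -> ACCESS2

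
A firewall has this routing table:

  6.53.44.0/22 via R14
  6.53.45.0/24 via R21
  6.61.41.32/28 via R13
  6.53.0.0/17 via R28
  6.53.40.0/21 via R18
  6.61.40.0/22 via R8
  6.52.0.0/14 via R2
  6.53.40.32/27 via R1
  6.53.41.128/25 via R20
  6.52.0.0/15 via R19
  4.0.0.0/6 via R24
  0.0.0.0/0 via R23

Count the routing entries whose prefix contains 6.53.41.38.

Prefixes containing 6.53.41.38:
  0.0.0.0/0 (default, matches everything)
  4.0.0.0/6 (4.0.0.0 - 7.255.255.255)
  6.52.0.0/14 (6.52.0.0 - 6.55.255.255)
  6.52.0.0/15 (6.52.0.0 - 6.53.255.255)
  6.53.0.0/17 (6.53.0.0 - 6.53.127.255)
  6.53.40.0/21 (6.53.40.0 - 6.53.47.255)
Total matching entries: 6.

6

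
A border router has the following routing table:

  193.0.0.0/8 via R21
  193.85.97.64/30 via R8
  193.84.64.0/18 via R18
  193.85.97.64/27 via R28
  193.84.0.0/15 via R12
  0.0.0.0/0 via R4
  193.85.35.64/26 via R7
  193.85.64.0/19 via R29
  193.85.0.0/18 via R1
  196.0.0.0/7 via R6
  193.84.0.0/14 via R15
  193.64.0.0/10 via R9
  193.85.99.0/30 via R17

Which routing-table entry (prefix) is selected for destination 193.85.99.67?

Entries matching 193.85.99.67:
  0.0.0.0/0 (default, matches everything)
  193.0.0.0/8 (193.0.0.0 - 193.255.255.255)
  193.64.0.0/10 (193.64.0.0 - 193.127.255.255)
  193.84.0.0/14 (193.84.0.0 - 193.87.255.255)
  193.84.0.0/15 (193.84.0.0 - 193.85.255.255)
Most specific is 193.84.0.0/15.

193.84.0.0/15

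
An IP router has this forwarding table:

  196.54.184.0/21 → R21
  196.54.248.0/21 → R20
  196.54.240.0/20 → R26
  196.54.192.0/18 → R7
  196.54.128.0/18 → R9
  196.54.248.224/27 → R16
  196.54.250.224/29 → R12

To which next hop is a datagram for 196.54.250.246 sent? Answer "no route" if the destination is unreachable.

R20

Routes whose prefix contains 196.54.250.246:
  196.54.192.0/18 (196.54.192.0 - 196.54.255.255) -> R7
  196.54.240.0/20 (196.54.240.0 - 196.54.255.255) -> R26
  196.54.248.0/21 (196.54.248.0 - 196.54.255.255) -> R20
More-specific entries that do NOT match:
  196.54.250.224/29 (196.54.250.224 - 196.54.250.231) does not contain 196.54.250.246
  196.54.248.224/27 (196.54.248.224 - 196.54.248.255) does not contain 196.54.250.246
Longest matching prefix is /21 -> next hop R20.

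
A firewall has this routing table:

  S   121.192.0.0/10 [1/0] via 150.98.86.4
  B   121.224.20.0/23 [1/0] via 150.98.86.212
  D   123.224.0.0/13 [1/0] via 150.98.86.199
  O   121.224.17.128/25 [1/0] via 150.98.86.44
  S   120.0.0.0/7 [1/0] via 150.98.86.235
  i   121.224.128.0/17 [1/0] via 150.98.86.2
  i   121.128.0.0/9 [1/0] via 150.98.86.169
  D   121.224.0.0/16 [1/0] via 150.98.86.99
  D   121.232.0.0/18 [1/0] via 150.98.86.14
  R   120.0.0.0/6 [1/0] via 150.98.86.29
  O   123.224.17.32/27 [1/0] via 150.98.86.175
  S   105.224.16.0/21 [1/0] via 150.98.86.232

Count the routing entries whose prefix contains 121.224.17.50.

5

Prefixes containing 121.224.17.50:
  120.0.0.0/6 (120.0.0.0 - 123.255.255.255)
  120.0.0.0/7 (120.0.0.0 - 121.255.255.255)
  121.128.0.0/9 (121.128.0.0 - 121.255.255.255)
  121.192.0.0/10 (121.192.0.0 - 121.255.255.255)
  121.224.0.0/16 (121.224.0.0 - 121.224.255.255)
Total matching entries: 5.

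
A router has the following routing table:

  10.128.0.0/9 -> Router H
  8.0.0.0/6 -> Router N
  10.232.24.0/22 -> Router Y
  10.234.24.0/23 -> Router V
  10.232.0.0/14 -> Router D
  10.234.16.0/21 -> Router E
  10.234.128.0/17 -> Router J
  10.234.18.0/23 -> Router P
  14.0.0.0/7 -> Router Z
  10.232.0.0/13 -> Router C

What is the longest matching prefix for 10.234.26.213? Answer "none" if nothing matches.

Entries matching 10.234.26.213:
  8.0.0.0/6 (8.0.0.0 - 11.255.255.255)
  10.128.0.0/9 (10.128.0.0 - 10.255.255.255)
  10.232.0.0/13 (10.232.0.0 - 10.239.255.255)
  10.232.0.0/14 (10.232.0.0 - 10.235.255.255)
Most specific is 10.232.0.0/14.

10.232.0.0/14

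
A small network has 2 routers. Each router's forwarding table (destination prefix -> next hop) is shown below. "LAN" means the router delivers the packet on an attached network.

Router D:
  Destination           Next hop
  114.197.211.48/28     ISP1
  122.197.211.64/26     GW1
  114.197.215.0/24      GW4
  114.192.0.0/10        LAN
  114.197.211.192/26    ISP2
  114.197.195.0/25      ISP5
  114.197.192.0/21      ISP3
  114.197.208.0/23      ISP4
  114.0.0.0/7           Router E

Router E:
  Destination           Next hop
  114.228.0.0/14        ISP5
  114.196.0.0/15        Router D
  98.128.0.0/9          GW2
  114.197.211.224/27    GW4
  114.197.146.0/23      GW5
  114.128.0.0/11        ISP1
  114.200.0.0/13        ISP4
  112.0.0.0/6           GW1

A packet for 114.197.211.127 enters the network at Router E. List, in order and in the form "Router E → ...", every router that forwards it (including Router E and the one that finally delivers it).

At Router E: longest match for 114.197.211.127 is 114.196.0.0/15 -> Router D
At Router D: longest match for 114.197.211.127 is 114.192.0.0/10 -> LAN

Router E → Router D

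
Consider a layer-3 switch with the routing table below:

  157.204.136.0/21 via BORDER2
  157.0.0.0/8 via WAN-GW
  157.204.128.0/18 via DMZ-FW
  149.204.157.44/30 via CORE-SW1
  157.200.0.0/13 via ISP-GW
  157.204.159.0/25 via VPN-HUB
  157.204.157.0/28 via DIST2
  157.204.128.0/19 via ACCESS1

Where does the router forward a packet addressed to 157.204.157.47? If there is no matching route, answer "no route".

Routes whose prefix contains 157.204.157.47:
  157.0.0.0/8 (157.0.0.0 - 157.255.255.255) -> WAN-GW
  157.200.0.0/13 (157.200.0.0 - 157.207.255.255) -> ISP-GW
  157.204.128.0/18 (157.204.128.0 - 157.204.191.255) -> DMZ-FW
  157.204.128.0/19 (157.204.128.0 - 157.204.159.255) -> ACCESS1
More-specific entries that do NOT match:
  149.204.157.44/30 (149.204.157.44 - 149.204.157.47) does not contain 157.204.157.47
  157.204.157.0/28 (157.204.157.0 - 157.204.157.15) does not contain 157.204.157.47
  157.204.159.0/25 (157.204.159.0 - 157.204.159.127) does not contain 157.204.157.47
  157.204.136.0/21 (157.204.136.0 - 157.204.143.255) does not contain 157.204.157.47
Longest matching prefix is /19 -> next hop ACCESS1.

ACCESS1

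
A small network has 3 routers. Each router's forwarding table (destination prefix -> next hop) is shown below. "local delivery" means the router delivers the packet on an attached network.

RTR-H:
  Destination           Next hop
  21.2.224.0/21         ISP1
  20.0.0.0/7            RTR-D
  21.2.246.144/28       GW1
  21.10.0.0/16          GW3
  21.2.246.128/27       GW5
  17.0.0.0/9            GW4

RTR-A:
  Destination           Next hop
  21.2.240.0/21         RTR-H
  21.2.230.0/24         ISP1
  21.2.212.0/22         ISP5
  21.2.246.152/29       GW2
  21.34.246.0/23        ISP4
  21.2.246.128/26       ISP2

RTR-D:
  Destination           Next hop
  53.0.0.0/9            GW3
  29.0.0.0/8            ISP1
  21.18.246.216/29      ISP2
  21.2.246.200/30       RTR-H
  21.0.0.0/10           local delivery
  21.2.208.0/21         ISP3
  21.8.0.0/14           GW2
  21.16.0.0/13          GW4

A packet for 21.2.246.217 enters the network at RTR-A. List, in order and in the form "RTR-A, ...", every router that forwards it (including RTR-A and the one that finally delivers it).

RTR-A, RTR-H, RTR-D

At RTR-A: longest match for 21.2.246.217 is 21.2.240.0/21 -> RTR-H
At RTR-H: longest match for 21.2.246.217 is 20.0.0.0/7 -> RTR-D
At RTR-D: longest match for 21.2.246.217 is 21.0.0.0/10 -> local delivery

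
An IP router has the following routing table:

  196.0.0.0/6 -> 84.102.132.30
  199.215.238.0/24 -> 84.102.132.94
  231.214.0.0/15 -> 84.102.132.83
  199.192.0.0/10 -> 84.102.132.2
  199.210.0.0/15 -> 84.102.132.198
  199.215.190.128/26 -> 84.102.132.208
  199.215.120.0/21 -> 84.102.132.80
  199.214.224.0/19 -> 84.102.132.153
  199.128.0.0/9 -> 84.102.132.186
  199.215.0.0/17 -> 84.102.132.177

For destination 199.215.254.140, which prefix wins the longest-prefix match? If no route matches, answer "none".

Entries matching 199.215.254.140:
  196.0.0.0/6 (196.0.0.0 - 199.255.255.255)
  199.128.0.0/9 (199.128.0.0 - 199.255.255.255)
  199.192.0.0/10 (199.192.0.0 - 199.255.255.255)
Most specific is 199.192.0.0/10.

199.192.0.0/10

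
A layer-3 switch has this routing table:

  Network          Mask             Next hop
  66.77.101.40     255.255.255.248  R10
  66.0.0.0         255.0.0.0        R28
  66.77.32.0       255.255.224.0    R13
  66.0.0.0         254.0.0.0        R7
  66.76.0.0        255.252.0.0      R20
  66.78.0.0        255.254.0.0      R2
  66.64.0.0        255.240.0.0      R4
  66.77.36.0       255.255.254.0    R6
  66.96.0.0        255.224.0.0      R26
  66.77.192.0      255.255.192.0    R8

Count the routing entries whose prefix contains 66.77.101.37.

Prefixes containing 66.77.101.37:
  66.0.0.0/7 (66.0.0.0 - 67.255.255.255)
  66.0.0.0/8 (66.0.0.0 - 66.255.255.255)
  66.64.0.0/12 (66.64.0.0 - 66.79.255.255)
  66.76.0.0/14 (66.76.0.0 - 66.79.255.255)
Total matching entries: 4.

4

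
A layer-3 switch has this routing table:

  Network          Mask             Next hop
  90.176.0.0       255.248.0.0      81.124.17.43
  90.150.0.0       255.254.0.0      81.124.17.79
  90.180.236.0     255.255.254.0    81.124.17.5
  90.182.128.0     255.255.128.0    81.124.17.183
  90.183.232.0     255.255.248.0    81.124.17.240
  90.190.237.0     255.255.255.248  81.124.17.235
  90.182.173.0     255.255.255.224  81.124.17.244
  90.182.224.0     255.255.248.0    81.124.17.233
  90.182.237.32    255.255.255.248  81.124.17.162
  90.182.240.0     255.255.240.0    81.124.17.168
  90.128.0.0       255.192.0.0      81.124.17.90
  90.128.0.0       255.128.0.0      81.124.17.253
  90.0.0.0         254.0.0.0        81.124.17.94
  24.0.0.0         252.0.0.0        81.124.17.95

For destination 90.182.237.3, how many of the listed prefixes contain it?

5

Prefixes containing 90.182.237.3:
  90.0.0.0/7 (90.0.0.0 - 91.255.255.255)
  90.128.0.0/9 (90.128.0.0 - 90.255.255.255)
  90.128.0.0/10 (90.128.0.0 - 90.191.255.255)
  90.176.0.0/13 (90.176.0.0 - 90.183.255.255)
  90.182.128.0/17 (90.182.128.0 - 90.182.255.255)
Total matching entries: 5.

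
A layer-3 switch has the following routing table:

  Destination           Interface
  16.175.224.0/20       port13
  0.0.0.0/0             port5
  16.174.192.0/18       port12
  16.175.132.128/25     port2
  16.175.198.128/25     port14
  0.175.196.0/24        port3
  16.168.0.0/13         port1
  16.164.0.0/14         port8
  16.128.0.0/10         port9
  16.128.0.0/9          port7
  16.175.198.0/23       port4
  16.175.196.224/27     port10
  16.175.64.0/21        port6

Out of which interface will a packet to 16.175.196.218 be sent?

Routes whose prefix contains 16.175.196.218:
  0.0.0.0/0 (default, matches everything) -> port5
  16.128.0.0/9 (16.128.0.0 - 16.255.255.255) -> port7
  16.128.0.0/10 (16.128.0.0 - 16.191.255.255) -> port9
  16.168.0.0/13 (16.168.0.0 - 16.175.255.255) -> port1
More-specific entries that do NOT match:
  16.175.196.224/27 (16.175.196.224 - 16.175.196.255) does not contain 16.175.196.218
  16.175.132.128/25 (16.175.132.128 - 16.175.132.255) does not contain 16.175.196.218
  16.175.198.128/25 (16.175.198.128 - 16.175.198.255) does not contain 16.175.196.218
  0.175.196.0/24 (0.175.196.0 - 0.175.196.255) does not contain 16.175.196.218
  16.175.198.0/23 (16.175.198.0 - 16.175.199.255) does not contain 16.175.196.218
  16.175.64.0/21 (16.175.64.0 - 16.175.71.255) does not contain 16.175.196.218
  16.175.224.0/20 (16.175.224.0 - 16.175.239.255) does not contain 16.175.196.218
  16.174.192.0/18 (16.174.192.0 - 16.174.255.255) does not contain 16.175.196.218
  16.164.0.0/14 (16.164.0.0 - 16.167.255.255) does not contain 16.175.196.218
Longest matching prefix is /13 -> interface port1.

port1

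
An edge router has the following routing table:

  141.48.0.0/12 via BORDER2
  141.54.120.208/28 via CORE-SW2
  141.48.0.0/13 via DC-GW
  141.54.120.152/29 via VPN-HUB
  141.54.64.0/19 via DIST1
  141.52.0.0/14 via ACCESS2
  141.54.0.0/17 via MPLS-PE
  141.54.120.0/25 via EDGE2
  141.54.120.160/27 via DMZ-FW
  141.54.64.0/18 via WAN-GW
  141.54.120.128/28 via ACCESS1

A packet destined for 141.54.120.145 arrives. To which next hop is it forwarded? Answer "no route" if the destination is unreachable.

WAN-GW

Routes whose prefix contains 141.54.120.145:
  141.48.0.0/12 (141.48.0.0 - 141.63.255.255) -> BORDER2
  141.48.0.0/13 (141.48.0.0 - 141.55.255.255) -> DC-GW
  141.52.0.0/14 (141.52.0.0 - 141.55.255.255) -> ACCESS2
  141.54.0.0/17 (141.54.0.0 - 141.54.127.255) -> MPLS-PE
  141.54.64.0/18 (141.54.64.0 - 141.54.127.255) -> WAN-GW
More-specific entries that do NOT match:
  141.54.120.152/29 (141.54.120.152 - 141.54.120.159) does not contain 141.54.120.145
  141.54.120.208/28 (141.54.120.208 - 141.54.120.223) does not contain 141.54.120.145
  141.54.120.128/28 (141.54.120.128 - 141.54.120.143) does not contain 141.54.120.145
  141.54.120.160/27 (141.54.120.160 - 141.54.120.191) does not contain 141.54.120.145
  141.54.120.0/25 (141.54.120.0 - 141.54.120.127) does not contain 141.54.120.145
  141.54.64.0/19 (141.54.64.0 - 141.54.95.255) does not contain 141.54.120.145
Longest matching prefix is /18 -> next hop WAN-GW.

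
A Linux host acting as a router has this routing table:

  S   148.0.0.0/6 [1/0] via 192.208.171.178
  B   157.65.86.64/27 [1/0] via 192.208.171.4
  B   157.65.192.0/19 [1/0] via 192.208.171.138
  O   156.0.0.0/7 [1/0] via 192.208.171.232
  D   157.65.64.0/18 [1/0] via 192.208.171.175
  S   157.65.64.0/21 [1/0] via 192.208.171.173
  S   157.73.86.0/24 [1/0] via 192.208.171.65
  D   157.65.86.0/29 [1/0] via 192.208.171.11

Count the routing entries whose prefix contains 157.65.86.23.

2

Prefixes containing 157.65.86.23:
  156.0.0.0/7 (156.0.0.0 - 157.255.255.255)
  157.65.64.0/18 (157.65.64.0 - 157.65.127.255)
Total matching entries: 2.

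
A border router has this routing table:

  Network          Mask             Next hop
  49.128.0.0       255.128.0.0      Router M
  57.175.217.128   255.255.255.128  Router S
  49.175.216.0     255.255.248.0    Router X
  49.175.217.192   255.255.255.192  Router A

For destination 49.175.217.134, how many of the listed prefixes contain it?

Prefixes containing 49.175.217.134:
  49.128.0.0/9 (49.128.0.0 - 49.255.255.255)
  49.175.216.0/21 (49.175.216.0 - 49.175.223.255)
Total matching entries: 2.

2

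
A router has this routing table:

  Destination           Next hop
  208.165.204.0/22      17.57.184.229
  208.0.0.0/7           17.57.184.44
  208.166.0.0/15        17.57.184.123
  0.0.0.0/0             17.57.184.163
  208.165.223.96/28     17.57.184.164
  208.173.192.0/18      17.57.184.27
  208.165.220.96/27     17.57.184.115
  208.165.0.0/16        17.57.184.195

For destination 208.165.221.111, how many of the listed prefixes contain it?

Prefixes containing 208.165.221.111:
  0.0.0.0/0 (default, matches everything)
  208.0.0.0/7 (208.0.0.0 - 209.255.255.255)
  208.165.0.0/16 (208.165.0.0 - 208.165.255.255)
Total matching entries: 3.

3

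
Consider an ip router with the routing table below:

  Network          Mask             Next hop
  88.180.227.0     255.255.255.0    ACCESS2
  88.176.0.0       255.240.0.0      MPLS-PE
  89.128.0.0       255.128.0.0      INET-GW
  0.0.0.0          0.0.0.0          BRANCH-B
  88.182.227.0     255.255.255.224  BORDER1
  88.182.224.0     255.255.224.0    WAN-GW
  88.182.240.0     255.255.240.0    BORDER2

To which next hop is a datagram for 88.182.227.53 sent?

Routes whose prefix contains 88.182.227.53:
  0.0.0.0/0 (default, matches everything) -> BRANCH-B
  88.176.0.0/12 (88.176.0.0 - 88.191.255.255) -> MPLS-PE
  88.182.224.0/19 (88.182.224.0 - 88.182.255.255) -> WAN-GW
More-specific entries that do NOT match:
  88.182.227.0/27 (88.182.227.0 - 88.182.227.31) does not contain 88.182.227.53
  88.180.227.0/24 (88.180.227.0 - 88.180.227.255) does not contain 88.182.227.53
  88.182.240.0/20 (88.182.240.0 - 88.182.255.255) does not contain 88.182.227.53
Longest matching prefix is /19 -> next hop WAN-GW.

WAN-GW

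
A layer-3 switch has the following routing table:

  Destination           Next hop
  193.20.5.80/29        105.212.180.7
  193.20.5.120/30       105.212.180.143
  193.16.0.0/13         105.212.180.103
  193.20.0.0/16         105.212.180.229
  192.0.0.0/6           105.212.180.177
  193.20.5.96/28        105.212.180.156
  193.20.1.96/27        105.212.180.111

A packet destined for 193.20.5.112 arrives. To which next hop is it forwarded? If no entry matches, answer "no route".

Routes whose prefix contains 193.20.5.112:
  192.0.0.0/6 (192.0.0.0 - 195.255.255.255) -> 105.212.180.177
  193.16.0.0/13 (193.16.0.0 - 193.23.255.255) -> 105.212.180.103
  193.20.0.0/16 (193.20.0.0 - 193.20.255.255) -> 105.212.180.229
More-specific entries that do NOT match:
  193.20.5.120/30 (193.20.5.120 - 193.20.5.123) does not contain 193.20.5.112
  193.20.5.80/29 (193.20.5.80 - 193.20.5.87) does not contain 193.20.5.112
  193.20.5.96/28 (193.20.5.96 - 193.20.5.111) does not contain 193.20.5.112
  193.20.1.96/27 (193.20.1.96 - 193.20.1.127) does not contain 193.20.5.112
Longest matching prefix is /16 -> next hop 105.212.180.229.

105.212.180.229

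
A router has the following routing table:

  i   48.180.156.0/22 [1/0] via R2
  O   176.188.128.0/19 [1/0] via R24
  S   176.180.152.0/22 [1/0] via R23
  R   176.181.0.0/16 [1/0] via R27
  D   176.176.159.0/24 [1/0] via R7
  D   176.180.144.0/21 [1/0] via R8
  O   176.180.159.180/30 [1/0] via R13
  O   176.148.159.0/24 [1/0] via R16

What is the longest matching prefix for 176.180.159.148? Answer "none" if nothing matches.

176.180.159.148 is outside every listed prefix and there is no default route.

none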